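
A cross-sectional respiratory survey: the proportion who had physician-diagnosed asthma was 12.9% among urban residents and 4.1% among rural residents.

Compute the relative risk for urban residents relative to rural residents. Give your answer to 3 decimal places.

RR = 0.12900 / 0.04100 = 3.146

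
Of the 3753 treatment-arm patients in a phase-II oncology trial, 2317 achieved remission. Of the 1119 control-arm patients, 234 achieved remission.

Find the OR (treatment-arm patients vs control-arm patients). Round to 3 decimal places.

OR = (2317 × 885) / (1436 × 234) = 2050545/336024 ≈ 6.102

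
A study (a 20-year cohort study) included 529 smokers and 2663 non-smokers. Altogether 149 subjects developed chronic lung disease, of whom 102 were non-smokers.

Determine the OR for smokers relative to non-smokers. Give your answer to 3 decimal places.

OR = 2.448

smokers with the outcome: 149 − 102 = 47
smokers without the outcome: 529 − 47 = 482
non-smokers without the outcome: 2663 − 102 = 2561
OR = (47 × 2561) / (482 × 102) = 120367/49164 ≈ 2.448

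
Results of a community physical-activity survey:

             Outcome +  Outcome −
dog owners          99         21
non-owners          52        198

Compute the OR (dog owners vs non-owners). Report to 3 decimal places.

OR = (99 × 198) / (21 × 52) = 19602/1092 ≈ 17.951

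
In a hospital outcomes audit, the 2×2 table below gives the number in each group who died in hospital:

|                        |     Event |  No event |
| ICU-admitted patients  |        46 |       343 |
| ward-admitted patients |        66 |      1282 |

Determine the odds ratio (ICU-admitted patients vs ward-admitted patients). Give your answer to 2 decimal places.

2.61

odds, ICU-admitted patients = 46/343 = 0.13411
odds, ward-admitted patients = 66/1282 = 0.05148
OR = 0.13411 / 0.05148 = 2.61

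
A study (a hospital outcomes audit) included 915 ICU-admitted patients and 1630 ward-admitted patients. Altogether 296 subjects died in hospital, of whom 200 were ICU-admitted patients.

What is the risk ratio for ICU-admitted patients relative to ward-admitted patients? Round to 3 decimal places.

ICU-admitted patients without the outcome: 915 − 200 = 715
ward-admitted patients with the outcome: 296 − 200 = 96
ward-admitted patients without the outcome: 1630 − 96 = 1534
risk, ICU-admitted patients = 200/915 = 0.2186
risk, ward-admitted patients = 96/1630 = 0.0589
RR = 0.2186 / 0.0589 = 3.711

RR: 3.711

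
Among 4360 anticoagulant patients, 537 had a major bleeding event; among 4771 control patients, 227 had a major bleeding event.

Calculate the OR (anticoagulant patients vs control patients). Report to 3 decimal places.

OR = (537 × 4544) / (3823 × 227) = 2440128/867821 ≈ 2.812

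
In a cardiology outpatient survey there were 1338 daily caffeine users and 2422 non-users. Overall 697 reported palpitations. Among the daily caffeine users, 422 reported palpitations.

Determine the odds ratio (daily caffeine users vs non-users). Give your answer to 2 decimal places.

daily caffeine users without the outcome: 1338 − 422 = 916
non-users with the outcome: 697 − 422 = 275
non-users without the outcome: 2422 − 275 = 2147
OR = (422 × 2147) / (916 × 275) = 906034/251900 ≈ 3.60

OR: 3.60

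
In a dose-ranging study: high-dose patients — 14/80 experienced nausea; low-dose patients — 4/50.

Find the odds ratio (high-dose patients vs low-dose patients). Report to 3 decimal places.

OR = (14 × 46) / (66 × 4) = 644/264 ≈ 2.439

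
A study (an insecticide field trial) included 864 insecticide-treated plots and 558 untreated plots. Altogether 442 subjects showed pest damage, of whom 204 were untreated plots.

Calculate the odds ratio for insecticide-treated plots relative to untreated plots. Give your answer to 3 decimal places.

insecticide-treated plots with the outcome: 442 − 204 = 238
insecticide-treated plots without the outcome: 864 − 238 = 626
untreated plots without the outcome: 558 − 204 = 354
OR = (238 × 354) / (626 × 204) = 84252/127704 ≈ 0.660

OR ≈ 0.660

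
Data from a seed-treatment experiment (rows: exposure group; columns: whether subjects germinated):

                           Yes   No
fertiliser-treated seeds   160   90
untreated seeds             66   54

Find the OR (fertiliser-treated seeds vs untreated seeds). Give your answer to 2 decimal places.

odds, fertiliser-treated seeds = 160/90 = 1.7778
odds, untreated seeds = 66/54 = 1.2222
OR = 1.7778 / 1.2222 = 1.45

OR ≈ 1.45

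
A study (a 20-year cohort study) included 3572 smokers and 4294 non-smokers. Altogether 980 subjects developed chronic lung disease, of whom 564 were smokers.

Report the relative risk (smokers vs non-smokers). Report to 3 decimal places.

1.630

smokers without the outcome: 3572 − 564 = 3008
non-smokers with the outcome: 980 − 564 = 416
non-smokers without the outcome: 4294 − 416 = 3878
risk, smokers = 564/3572 = 0.1579
risk, non-smokers = 416/4294 = 0.0969
RR = 0.1579 / 0.0969 = 1.630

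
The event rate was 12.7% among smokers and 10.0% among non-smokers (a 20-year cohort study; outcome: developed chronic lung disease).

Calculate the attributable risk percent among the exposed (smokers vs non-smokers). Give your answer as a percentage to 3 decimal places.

AR% = (0.1270 − 0.1000) / 0.1270 = 0.2126 → 21.260%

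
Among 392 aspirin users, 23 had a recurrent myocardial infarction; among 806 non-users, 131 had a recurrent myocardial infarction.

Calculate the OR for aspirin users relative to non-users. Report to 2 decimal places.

OR ≈ 0.32

odds, aspirin users = 23/369 = 0.0623
odds, non-users = 131/675 = 0.1941
OR = 0.0623 / 0.1941 = 0.32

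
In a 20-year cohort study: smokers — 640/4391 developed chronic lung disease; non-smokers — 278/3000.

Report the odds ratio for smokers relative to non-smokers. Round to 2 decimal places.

OR ≈ 1.67

odds, smokers = 640/3751 = 0.1706
odds, non-smokers = 278/2722 = 0.1021
OR = 0.1706 / 0.1021 = 1.67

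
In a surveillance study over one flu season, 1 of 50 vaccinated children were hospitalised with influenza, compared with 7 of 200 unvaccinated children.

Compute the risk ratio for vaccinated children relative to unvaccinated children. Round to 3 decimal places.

0.571

risk, vaccinated children = 1/50 = 0.02000
risk, unvaccinated children = 7/200 = 0.03500
RR = 0.02000 / 0.03500 = 0.571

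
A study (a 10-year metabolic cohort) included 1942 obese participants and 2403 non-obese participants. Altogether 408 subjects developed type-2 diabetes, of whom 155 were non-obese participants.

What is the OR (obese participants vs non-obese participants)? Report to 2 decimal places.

2.17

obese participants with the outcome: 408 − 155 = 253
obese participants without the outcome: 1942 − 253 = 1689
non-obese participants without the outcome: 2403 − 155 = 2248
odds, obese participants = 253/1689 = 0.1498
odds, non-obese participants = 155/2248 = 0.0690
OR = 0.1498 / 0.0690 = 2.17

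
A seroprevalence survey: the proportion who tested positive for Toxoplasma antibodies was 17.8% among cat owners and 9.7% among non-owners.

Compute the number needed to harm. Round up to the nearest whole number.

absolute risk difference = 0.081000
1 / 0.081000 = 12.346 → round up → 13

NNH: 13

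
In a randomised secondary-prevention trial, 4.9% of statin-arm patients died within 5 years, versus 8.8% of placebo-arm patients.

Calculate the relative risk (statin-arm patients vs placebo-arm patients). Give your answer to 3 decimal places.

RR = 0.04900 / 0.08800 = 0.557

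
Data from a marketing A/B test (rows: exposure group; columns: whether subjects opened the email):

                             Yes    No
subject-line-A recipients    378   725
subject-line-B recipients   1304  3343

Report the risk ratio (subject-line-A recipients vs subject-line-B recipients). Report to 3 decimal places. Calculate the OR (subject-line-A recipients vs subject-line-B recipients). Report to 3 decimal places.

risk, subject-line-A recipients = 378/1103 = 0.3427
risk, subject-line-B recipients = 1304/4647 = 0.2806
RR = 0.3427 / 0.2806 = 1.221
OR = (378 × 3343) / (725 × 1304) = 1263654/945400 ≈ 1.337

RR = 1.221; OR = 1.337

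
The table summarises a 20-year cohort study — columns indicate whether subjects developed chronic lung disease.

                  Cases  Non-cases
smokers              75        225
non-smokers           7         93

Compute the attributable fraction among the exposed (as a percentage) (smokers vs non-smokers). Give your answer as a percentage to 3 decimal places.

AR% ≈ 72.000%

risk, smokers = 75/300 = 0.2500
risk, non-smokers = 7/100 = 0.0700
AR% = (0.2500 − 0.0700) / 0.2500 = 0.7200 → 72.000%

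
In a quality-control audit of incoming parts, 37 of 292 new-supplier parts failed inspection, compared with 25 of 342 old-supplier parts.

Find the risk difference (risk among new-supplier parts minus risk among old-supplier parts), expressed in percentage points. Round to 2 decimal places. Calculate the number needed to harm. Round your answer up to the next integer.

risk, new-supplier parts = 37/292 = 0.1267
risk, old-supplier parts = 25/342 = 0.0731
risk difference = 0.1267 − 0.0731 = 0.0536 → 5.36 percentage points
absolute risk difference = 0.053613
1 / 0.053613 = 18.652 → round up → 19

RD = 5.36; NNH = 19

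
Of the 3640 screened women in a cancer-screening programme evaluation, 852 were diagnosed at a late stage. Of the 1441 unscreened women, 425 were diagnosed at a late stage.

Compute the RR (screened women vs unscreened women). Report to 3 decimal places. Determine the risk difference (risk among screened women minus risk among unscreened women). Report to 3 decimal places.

RR = 0.794; RD = -0.061

risk, screened women = 852/3640 = 0.2341
risk, unscreened women = 425/1441 = 0.2949
RR = 0.2341 / 0.2949 = 0.794
risk difference = 0.2341 − 0.2949 = -0.061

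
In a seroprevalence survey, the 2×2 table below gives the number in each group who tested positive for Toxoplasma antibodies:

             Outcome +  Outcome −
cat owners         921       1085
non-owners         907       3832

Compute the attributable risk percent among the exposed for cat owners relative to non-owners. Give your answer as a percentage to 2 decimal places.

AR% = 58.31%

risk, cat owners = 921/2006 = 0.4591
risk, non-owners = 907/4739 = 0.1914
AR% = (0.4591 − 0.1914) / 0.4591 = 0.5831 → 58.31%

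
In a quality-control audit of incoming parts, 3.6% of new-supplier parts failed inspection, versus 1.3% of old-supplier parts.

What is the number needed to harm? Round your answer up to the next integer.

absolute risk difference = 0.023000
1 / 0.023000 = 43.478 → round up → 44

NNH: 44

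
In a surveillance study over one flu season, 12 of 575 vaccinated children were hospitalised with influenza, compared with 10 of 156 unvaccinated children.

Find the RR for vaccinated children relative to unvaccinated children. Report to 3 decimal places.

0.326

risk, vaccinated children = 12/575 = 0.02087
risk, unvaccinated children = 10/156 = 0.06410
RR = 0.02087 / 0.06410 = 0.326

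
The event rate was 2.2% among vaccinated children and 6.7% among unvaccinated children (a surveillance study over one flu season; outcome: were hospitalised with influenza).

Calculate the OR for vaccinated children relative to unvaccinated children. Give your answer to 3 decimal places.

OR ≈ 0.313

odds, vaccinated children = 0.02200/0.97800 = 0.02249
odds, unvaccinated children = 0.06700/0.93300 = 0.07181
OR = 0.02249 / 0.07181 = 0.313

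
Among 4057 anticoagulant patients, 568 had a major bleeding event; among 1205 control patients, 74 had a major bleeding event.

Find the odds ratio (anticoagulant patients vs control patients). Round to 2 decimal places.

OR = (568 × 1131) / (3489 × 74) = 642408/258186 ≈ 2.49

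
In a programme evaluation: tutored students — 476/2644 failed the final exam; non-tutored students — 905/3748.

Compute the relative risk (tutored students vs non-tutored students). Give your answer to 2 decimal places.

risk, tutored students = 476/2644 = 0.1800
risk, non-tutored students = 905/3748 = 0.2415
RR = 0.1800 / 0.2415 = 0.75

0.75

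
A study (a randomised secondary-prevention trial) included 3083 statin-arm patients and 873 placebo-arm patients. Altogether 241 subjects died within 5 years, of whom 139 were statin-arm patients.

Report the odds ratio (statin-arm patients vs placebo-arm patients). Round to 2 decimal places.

statin-arm patients without the outcome: 3083 − 139 = 2944
placebo-arm patients with the outcome: 241 − 139 = 102
placebo-arm patients without the outcome: 873 − 102 = 771
odds, statin-arm patients = 139/2944 = 0.04721
odds, placebo-arm patients = 102/771 = 0.13230
OR = 0.04721 / 0.13230 = 0.36

OR = 0.36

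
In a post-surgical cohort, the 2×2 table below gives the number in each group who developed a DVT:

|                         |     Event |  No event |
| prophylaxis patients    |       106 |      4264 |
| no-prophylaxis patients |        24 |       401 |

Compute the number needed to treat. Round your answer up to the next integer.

NNT: 32

risk, prophylaxis patients = 106/4370 = 0.024256
risk, no-prophylaxis patients = 24/425 = 0.056471
absolute risk difference = 0.032214
1 / 0.032214 = 31.042 → round up → 32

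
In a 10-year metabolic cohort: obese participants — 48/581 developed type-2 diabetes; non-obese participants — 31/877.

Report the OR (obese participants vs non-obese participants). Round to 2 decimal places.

OR = (48 × 846) / (533 × 31) = 40608/16523 ≈ 2.46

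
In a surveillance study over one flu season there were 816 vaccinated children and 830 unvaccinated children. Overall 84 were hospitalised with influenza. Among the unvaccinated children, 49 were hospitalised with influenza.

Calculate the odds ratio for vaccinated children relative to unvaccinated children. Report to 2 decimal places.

0.71

vaccinated children with the outcome: 84 − 49 = 35
vaccinated children without the outcome: 816 − 35 = 781
unvaccinated children without the outcome: 830 − 49 = 781
odds, vaccinated children = 35/781 = 0.04481
odds, unvaccinated children = 49/781 = 0.06274
OR = 0.04481 / 0.06274 = 0.71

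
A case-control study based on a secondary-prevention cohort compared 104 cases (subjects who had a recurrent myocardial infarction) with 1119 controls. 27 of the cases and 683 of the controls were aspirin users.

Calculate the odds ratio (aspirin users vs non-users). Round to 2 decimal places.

OR = (27 × 436) / (683 × 77) = 11772/52591 ≈ 0.22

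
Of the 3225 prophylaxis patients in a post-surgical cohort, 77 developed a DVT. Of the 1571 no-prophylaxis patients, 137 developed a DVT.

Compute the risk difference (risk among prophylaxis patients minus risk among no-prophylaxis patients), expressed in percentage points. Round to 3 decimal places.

risk, prophylaxis patients = 77/3225 = 0.02388
risk, no-prophylaxis patients = 137/1571 = 0.08721
risk difference = 0.02388 − 0.08721 = -0.06333 → -6.333 percentage points

-6.333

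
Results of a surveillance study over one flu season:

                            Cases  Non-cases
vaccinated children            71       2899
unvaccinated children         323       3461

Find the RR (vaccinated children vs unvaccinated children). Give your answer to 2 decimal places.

0.28

risk, vaccinated children = 71/2970 = 0.02391
risk, unvaccinated children = 323/3784 = 0.08536
RR = 0.02391 / 0.08536 = 0.28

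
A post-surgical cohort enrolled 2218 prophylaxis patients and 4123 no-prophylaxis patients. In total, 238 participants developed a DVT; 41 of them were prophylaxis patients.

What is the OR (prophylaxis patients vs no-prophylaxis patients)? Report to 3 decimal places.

prophylaxis patients without the outcome: 2218 − 41 = 2177
no-prophylaxis patients with the outcome: 238 − 41 = 197
no-prophylaxis patients without the outcome: 4123 − 197 = 3926
OR = (41 × 3926) / (2177 × 197) = 160966/428869 ≈ 0.375

OR ≈ 0.375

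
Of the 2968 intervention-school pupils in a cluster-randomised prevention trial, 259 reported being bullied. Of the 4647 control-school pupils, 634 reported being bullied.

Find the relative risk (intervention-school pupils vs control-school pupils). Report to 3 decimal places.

0.640

risk, intervention-school pupils = 259/2968 = 0.0873
risk, control-school pupils = 634/4647 = 0.1364
RR = 0.0873 / 0.1364 = 0.640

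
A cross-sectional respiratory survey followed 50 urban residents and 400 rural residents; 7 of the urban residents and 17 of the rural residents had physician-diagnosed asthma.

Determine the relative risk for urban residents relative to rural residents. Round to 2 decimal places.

RR ≈ 3.29

risk, urban residents = 7/50 = 0.14000
risk, rural residents = 17/400 = 0.04250
RR = 0.14000 / 0.04250 = 3.29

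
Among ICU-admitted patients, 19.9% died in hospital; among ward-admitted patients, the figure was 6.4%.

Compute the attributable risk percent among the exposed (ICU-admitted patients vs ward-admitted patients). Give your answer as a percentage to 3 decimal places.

AR% = (0.1990 − 0.0640) / 0.1990 = 0.6784 → 67.839%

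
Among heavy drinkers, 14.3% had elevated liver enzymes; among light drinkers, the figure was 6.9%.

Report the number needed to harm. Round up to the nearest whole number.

absolute risk difference = 0.074000
1 / 0.074000 = 13.514 → round up → 14

NNH = 14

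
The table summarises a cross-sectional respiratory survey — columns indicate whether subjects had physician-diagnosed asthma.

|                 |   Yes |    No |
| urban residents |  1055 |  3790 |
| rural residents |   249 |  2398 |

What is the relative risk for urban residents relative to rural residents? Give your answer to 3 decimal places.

risk, urban residents = 1055/4845 = 0.2178
risk, rural residents = 249/2647 = 0.0941
RR = 0.2178 / 0.0941 = 2.315

2.315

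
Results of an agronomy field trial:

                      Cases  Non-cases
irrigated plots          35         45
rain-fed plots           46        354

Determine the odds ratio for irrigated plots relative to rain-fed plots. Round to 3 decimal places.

OR = (35 × 354) / (45 × 46) = 12390/2070 ≈ 5.986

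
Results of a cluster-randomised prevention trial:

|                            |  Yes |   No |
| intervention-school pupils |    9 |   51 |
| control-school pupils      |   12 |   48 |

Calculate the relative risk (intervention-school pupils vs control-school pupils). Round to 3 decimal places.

RR ≈ 0.750

risk, intervention-school pupils = 9/60 = 0.1500
risk, control-school pupils = 12/60 = 0.2000
RR = 0.1500 / 0.2000 = 0.750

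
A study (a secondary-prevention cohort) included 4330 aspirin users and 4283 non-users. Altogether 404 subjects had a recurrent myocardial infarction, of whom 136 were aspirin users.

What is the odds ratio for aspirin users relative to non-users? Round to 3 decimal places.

0.486

aspirin users without the outcome: 4330 − 136 = 4194
non-users with the outcome: 404 − 136 = 268
non-users without the outcome: 4283 − 268 = 4015
odds, aspirin users = 136/4194 = 0.03243
odds, non-users = 268/4015 = 0.06675
OR = 0.03243 / 0.06675 = 0.486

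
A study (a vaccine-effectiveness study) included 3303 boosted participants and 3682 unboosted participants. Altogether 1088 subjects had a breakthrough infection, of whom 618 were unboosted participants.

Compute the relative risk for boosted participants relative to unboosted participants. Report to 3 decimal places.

boosted participants with the outcome: 1088 − 618 = 470
boosted participants without the outcome: 3303 − 470 = 2833
unboosted participants without the outcome: 3682 − 618 = 3064
risk, boosted participants = 470/3303 = 0.1423
risk, unboosted participants = 618/3682 = 0.1678
RR = 0.1423 / 0.1678 = 0.848

RR ≈ 0.848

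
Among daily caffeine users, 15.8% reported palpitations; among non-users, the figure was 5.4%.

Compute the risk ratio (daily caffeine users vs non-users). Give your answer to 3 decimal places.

RR = 0.1580 / 0.0540 = 2.926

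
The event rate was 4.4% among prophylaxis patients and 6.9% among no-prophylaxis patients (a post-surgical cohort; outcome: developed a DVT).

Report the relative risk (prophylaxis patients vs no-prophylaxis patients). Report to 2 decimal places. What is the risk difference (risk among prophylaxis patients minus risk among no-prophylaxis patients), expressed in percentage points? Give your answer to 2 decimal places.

RR = 0.04400 / 0.06900 = 0.64
risk difference = 0.04400 − 0.06900 = -0.02500 → -2.50 percentage points

RR = 0.64; RD = -2.50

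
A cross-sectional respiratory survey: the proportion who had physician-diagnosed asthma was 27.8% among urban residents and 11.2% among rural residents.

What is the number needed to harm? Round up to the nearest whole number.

NNH ≈ 7

absolute risk difference = 0.166000
1 / 0.166000 = 6.024 → round up → 7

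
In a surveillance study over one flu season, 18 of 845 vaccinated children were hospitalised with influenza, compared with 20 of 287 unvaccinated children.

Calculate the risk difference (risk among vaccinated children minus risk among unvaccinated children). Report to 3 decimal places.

RD: -0.048

risk, vaccinated children = 18/845 = 0.02130
risk, unvaccinated children = 20/287 = 0.06969
risk difference = 0.02130 − 0.06969 = -0.048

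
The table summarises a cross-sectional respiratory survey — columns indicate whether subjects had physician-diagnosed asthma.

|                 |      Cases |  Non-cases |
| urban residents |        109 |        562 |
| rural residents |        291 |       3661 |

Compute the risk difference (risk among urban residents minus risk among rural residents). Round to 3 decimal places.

RD: 0.089

risk, urban residents = 109/671 = 0.1624
risk, rural residents = 291/3952 = 0.0736
risk difference = 0.1624 − 0.0736 = 0.089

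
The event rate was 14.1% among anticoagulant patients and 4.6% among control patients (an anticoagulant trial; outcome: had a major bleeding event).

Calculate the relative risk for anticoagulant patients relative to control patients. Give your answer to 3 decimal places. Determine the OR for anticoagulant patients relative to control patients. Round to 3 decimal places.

RR = 0.14100 / 0.04600 = 3.065
odds, anticoagulant patients = 0.14100/0.85900 = 0.16414
odds, control patients = 0.04600/0.95400 = 0.04822
OR = 0.16414 / 0.04822 = 3.404

RR = 3.065; OR = 3.404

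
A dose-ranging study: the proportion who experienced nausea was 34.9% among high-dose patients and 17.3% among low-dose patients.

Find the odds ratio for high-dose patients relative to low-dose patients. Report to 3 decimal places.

2.563

odds, high-dose patients = 0.3490/0.6510 = 0.5361
odds, low-dose patients = 0.1730/0.8270 = 0.2092
OR = 0.5361 / 0.2092 = 2.563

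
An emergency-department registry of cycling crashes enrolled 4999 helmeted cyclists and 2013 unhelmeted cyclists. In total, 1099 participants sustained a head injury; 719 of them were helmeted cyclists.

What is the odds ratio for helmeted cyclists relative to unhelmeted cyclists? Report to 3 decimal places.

0.722

helmeted cyclists without the outcome: 4999 − 719 = 4280
unhelmeted cyclists with the outcome: 1099 − 719 = 380
unhelmeted cyclists without the outcome: 2013 − 380 = 1633
odds, helmeted cyclists = 719/4280 = 0.1680
odds, unhelmeted cyclists = 380/1633 = 0.2327
OR = 0.1680 / 0.2327 = 0.722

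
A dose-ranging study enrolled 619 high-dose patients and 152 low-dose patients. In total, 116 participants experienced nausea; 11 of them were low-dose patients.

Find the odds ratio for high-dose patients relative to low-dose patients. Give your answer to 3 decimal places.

high-dose patients with the outcome: 116 − 11 = 105
high-dose patients without the outcome: 619 − 105 = 514
low-dose patients without the outcome: 152 − 11 = 141
OR = (105 × 141) / (514 × 11) = 14805/5654 ≈ 2.619

2.619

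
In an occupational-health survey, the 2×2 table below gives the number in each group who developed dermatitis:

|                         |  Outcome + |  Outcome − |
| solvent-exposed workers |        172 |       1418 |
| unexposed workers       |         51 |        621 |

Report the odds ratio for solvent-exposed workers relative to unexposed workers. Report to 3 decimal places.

OR = (172 × 621) / (1418 × 51) = 106812/72318 ≈ 1.477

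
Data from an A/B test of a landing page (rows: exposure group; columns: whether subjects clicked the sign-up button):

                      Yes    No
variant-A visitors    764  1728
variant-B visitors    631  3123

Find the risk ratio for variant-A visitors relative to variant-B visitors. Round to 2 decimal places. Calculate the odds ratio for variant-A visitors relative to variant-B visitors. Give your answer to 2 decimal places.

RR = 1.82; OR = 2.19

risk, variant-A visitors = 764/2492 = 0.3066
risk, variant-B visitors = 631/3754 = 0.1681
RR = 0.3066 / 0.1681 = 1.82
OR = (764 × 3123) / (1728 × 631) = 2385972/1090368 ≈ 2.19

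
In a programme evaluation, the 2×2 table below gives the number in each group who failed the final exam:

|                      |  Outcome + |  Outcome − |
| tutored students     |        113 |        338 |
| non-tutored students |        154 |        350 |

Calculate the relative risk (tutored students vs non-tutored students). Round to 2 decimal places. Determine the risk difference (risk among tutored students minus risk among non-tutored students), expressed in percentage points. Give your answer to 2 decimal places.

RR = 0.82; RD = -5.50

risk, tutored students = 113/451 = 0.2506
risk, non-tutored students = 154/504 = 0.3056
RR = 0.2506 / 0.3056 = 0.82
risk difference = 0.2506 − 0.3056 = -0.0550 → -5.50 percentage points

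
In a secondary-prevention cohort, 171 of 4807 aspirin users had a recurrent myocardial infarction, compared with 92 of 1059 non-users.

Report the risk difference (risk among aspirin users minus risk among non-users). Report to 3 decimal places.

risk, aspirin users = 171/4807 = 0.03557
risk, non-users = 92/1059 = 0.08687
risk difference = 0.03557 − 0.08687 = -0.051

-0.051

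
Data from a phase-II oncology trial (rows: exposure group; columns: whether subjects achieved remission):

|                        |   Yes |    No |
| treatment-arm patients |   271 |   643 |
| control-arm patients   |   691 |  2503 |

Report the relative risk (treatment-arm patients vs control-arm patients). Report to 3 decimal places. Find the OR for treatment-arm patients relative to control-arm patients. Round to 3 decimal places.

risk, treatment-arm patients = 271/914 = 0.2965
risk, control-arm patients = 691/3194 = 0.2163
RR = 0.2965 / 0.2163 = 1.371
OR = (271 × 2503) / (643 × 691) = 678313/444313 ≈ 1.527

RR = 1.371; OR = 1.527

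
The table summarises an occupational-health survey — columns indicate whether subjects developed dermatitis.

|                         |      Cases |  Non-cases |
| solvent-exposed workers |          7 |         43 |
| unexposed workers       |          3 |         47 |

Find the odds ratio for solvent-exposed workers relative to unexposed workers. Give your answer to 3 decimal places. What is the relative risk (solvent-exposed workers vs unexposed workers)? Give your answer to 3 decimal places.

OR = 2.550; RR = 2.333

OR = (7 × 47) / (43 × 3) = 329/129 ≈ 2.550
risk, solvent-exposed workers = 7/50 = 0.1400
risk, unexposed workers = 3/50 = 0.0600
RR = 0.1400 / 0.0600 = 2.333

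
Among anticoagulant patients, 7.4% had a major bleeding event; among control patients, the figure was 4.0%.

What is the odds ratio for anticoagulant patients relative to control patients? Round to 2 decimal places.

odds, anticoagulant patients = 0.07400/0.92600 = 0.07991
odds, control patients = 0.04000/0.96000 = 0.04167
OR = 0.07991 / 0.04167 = 1.92

1.92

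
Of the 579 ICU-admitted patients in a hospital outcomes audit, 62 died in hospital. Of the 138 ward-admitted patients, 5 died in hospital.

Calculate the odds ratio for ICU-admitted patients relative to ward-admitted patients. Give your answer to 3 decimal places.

odds, ICU-admitted patients = 62/517 = 0.11992
odds, ward-admitted patients = 5/133 = 0.03759
OR = 0.11992 / 0.03759 = 3.190

OR = 3.190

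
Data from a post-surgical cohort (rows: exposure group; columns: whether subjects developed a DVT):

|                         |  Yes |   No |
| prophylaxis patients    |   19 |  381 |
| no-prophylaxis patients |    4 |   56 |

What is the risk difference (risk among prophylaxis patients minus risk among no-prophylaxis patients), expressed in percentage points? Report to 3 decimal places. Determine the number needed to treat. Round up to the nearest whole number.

risk, prophylaxis patients = 19/400 = 0.04750
risk, no-prophylaxis patients = 4/60 = 0.06667
risk difference = 0.04750 − 0.06667 = -0.01917 → -1.917 percentage points
absolute risk difference = 0.019167
1 / 0.019167 = 52.173 → round up → 53

RD = -1.917; NNT = 53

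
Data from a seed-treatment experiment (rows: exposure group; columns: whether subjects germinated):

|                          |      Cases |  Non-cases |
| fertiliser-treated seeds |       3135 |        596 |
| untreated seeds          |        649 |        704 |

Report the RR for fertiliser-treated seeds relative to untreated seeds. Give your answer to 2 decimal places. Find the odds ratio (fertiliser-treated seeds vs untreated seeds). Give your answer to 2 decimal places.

RR = 1.75; OR = 5.71

risk, fertiliser-treated seeds = 3135/3731 = 0.8403
risk, untreated seeds = 649/1353 = 0.4797
RR = 0.8403 / 0.4797 = 1.75
odds, fertiliser-treated seeds = 3135/596 = 5.2601
odds, untreated seeds = 649/704 = 0.9219
OR = 5.2601 / 0.9219 = 5.71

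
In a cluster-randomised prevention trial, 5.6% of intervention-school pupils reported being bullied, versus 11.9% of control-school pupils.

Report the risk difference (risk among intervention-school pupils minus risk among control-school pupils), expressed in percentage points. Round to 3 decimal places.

RD: -6.300

risk difference = 0.0560 − 0.1190 = -0.0630 → -6.300 percentage points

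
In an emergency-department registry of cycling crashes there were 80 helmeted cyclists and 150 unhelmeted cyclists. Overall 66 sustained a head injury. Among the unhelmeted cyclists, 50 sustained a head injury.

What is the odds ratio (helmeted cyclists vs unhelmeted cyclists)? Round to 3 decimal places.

helmeted cyclists with the outcome: 66 − 50 = 16
helmeted cyclists without the outcome: 80 − 16 = 64
unhelmeted cyclists without the outcome: 150 − 50 = 100
OR = (16 × 100) / (64 × 50) = 1600/3200 ≈ 0.500

OR ≈ 0.500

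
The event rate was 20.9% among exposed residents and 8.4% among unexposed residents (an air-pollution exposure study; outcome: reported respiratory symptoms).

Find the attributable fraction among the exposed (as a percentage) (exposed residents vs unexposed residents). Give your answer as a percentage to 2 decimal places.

AR% = (0.2090 − 0.0840) / 0.2090 = 0.5981 → 59.81%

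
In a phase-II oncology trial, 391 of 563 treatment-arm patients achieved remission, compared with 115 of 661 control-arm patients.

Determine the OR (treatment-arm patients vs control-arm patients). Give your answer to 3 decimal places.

OR = (391 × 546) / (172 × 115) = 213486/19780 ≈ 10.793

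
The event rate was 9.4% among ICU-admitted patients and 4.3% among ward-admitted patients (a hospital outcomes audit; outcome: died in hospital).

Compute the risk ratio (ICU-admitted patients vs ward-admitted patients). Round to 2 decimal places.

RR = 0.09400 / 0.04300 = 2.19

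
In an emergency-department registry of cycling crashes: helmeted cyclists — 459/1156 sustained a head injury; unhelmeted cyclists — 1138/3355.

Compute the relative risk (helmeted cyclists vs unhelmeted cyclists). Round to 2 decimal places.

1.17

risk, helmeted cyclists = 459/1156 = 0.3971
risk, unhelmeted cyclists = 1138/3355 = 0.3392
RR = 0.3971 / 0.3392 = 1.17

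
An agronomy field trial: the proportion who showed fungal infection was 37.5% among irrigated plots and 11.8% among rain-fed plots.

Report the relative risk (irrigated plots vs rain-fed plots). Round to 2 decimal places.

RR = 0.3750 / 0.1180 = 3.18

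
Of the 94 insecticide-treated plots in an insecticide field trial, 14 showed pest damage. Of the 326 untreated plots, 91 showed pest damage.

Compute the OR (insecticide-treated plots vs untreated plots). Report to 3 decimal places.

0.452

odds, insecticide-treated plots = 14/80 = 0.1750
odds, untreated plots = 91/235 = 0.3872
OR = 0.1750 / 0.3872 = 0.452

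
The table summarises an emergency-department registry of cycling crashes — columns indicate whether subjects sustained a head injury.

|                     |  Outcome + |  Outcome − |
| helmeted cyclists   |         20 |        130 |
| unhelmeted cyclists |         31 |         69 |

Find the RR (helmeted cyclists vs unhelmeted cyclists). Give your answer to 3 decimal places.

0.430

risk, helmeted cyclists = 20/150 = 0.1333
risk, unhelmeted cyclists = 31/100 = 0.3100
RR = 0.1333 / 0.3100 = 0.430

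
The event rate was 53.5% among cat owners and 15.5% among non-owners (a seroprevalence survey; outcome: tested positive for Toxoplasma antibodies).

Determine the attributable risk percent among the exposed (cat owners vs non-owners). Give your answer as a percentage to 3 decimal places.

AR% = (0.5350 − 0.1550) / 0.5350 = 0.7103 → 71.028%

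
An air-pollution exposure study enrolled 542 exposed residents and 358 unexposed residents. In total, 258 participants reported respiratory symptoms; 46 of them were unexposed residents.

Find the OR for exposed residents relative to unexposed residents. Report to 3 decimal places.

4.357

exposed residents with the outcome: 258 − 46 = 212
exposed residents without the outcome: 542 − 212 = 330
unexposed residents without the outcome: 358 − 46 = 312
OR = (212 × 312) / (330 × 46) = 66144/15180 ≈ 4.357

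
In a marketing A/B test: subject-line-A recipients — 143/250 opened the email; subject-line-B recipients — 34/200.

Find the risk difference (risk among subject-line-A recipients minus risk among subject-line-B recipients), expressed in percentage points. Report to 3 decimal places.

40.200

risk, subject-line-A recipients = 143/250 = 0.5720
risk, subject-line-B recipients = 34/200 = 0.1700
risk difference = 0.5720 − 0.1700 = 0.4020 → 40.200 percentage points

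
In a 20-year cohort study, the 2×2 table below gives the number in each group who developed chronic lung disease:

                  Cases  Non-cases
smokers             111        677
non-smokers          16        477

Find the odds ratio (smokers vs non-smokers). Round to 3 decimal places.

OR: 4.888

odds, smokers = 111/677 = 0.16396
odds, non-smokers = 16/477 = 0.03354
OR = 0.16396 / 0.03354 = 4.888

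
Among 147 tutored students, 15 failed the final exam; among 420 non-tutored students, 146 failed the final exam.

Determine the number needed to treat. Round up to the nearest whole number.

risk, tutored students = 15/147 = 0.102041
risk, non-tutored students = 146/420 = 0.347619
absolute risk difference = 0.245578
1 / 0.245578 = 4.072 → round up → 5

5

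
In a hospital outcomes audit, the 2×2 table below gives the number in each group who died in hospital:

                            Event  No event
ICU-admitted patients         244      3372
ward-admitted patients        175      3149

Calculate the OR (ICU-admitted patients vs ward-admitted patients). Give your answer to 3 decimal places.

OR = (244 × 3149) / (3372 × 175) = 768356/590100 ≈ 1.302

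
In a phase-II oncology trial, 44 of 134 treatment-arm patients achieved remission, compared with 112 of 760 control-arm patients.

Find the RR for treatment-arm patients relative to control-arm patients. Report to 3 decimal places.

RR: 2.228

risk, treatment-arm patients = 44/134 = 0.3284
risk, control-arm patients = 112/760 = 0.1474
RR = 0.3284 / 0.1474 = 2.228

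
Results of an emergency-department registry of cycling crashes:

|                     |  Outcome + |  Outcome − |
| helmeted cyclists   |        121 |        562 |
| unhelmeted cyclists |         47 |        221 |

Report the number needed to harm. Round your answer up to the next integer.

risk, helmeted cyclists = 121/683 = 0.177160
risk, unhelmeted cyclists = 47/268 = 0.175373
absolute risk difference = 0.001786
1 / 0.001786 = 559.910 → round up → 560

560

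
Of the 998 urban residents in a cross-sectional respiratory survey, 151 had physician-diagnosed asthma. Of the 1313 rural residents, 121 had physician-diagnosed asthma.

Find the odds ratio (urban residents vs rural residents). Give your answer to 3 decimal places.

OR = (151 × 1192) / (847 × 121) = 179992/102487 ≈ 1.756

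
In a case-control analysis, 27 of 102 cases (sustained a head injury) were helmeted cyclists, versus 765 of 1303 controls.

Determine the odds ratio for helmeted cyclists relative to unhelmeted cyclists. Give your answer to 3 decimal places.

OR = (27 × 538) / (765 × 75) = 14526/57375 ≈ 0.253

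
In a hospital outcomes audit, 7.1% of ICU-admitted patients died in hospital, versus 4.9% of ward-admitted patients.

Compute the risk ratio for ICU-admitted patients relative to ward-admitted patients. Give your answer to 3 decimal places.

RR = 0.07100 / 0.04900 = 1.449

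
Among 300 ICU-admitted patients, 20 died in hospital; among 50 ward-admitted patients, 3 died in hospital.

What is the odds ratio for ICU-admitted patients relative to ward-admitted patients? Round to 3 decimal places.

odds, ICU-admitted patients = 20/280 = 0.0714
odds, ward-admitted patients = 3/47 = 0.0638
OR = 0.0714 / 0.0638 = 1.119

OR ≈ 1.119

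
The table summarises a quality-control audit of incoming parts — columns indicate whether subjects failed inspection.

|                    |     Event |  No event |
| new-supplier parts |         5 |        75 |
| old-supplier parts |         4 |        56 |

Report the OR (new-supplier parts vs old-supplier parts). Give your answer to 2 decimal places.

0.93

odds, new-supplier parts = 5/75 = 0.0667
odds, old-supplier parts = 4/56 = 0.0714
OR = 0.0667 / 0.0714 = 0.93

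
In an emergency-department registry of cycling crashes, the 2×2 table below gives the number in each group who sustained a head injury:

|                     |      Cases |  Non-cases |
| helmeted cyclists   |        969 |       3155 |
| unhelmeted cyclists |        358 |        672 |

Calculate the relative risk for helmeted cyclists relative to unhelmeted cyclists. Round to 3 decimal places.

risk, helmeted cyclists = 969/4124 = 0.2350
risk, unhelmeted cyclists = 358/1030 = 0.3476
RR = 0.2350 / 0.3476 = 0.676

0.676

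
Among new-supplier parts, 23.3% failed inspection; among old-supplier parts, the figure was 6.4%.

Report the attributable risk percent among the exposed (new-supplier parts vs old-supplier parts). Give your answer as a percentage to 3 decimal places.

AR% = (0.2330 − 0.0640) / 0.2330 = 0.7253 → 72.532%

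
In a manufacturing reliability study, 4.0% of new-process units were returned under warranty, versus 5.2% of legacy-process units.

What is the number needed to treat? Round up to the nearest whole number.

absolute risk difference = 0.012000
1 / 0.012000 = 83.333 → round up → 84

NNT ≈ 84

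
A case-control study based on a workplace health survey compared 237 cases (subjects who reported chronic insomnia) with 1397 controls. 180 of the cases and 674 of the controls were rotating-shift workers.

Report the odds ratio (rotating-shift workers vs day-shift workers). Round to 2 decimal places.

OR = (180 × 723) / (674 × 57) = 130140/38418 ≈ 3.39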